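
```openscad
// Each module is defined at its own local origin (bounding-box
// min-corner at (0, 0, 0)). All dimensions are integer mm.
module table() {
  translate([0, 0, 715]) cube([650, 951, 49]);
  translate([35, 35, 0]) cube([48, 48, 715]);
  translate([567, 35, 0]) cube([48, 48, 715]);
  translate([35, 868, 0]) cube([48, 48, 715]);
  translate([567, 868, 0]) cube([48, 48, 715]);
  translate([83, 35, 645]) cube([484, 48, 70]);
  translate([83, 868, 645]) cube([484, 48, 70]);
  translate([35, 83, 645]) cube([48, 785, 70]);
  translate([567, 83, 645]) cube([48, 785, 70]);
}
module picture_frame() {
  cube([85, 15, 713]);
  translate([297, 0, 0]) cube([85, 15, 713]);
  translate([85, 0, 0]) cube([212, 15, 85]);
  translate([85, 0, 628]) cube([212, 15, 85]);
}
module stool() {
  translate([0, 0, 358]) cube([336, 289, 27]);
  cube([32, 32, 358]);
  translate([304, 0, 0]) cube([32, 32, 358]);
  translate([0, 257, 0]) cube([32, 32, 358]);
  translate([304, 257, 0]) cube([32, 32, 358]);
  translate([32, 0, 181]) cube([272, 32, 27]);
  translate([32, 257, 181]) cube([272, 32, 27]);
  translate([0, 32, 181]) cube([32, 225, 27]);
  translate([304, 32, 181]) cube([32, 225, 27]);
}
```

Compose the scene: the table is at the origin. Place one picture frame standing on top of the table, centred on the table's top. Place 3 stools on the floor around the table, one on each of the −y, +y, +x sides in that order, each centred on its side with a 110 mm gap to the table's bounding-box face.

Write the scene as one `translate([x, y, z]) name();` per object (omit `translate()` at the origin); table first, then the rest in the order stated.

table();
translate([134, 468, 764]) picture_frame();
translate([157, -399, 0]) stool();
translate([157, 1061, 0]) stool();
translate([760, 331, 0]) stool();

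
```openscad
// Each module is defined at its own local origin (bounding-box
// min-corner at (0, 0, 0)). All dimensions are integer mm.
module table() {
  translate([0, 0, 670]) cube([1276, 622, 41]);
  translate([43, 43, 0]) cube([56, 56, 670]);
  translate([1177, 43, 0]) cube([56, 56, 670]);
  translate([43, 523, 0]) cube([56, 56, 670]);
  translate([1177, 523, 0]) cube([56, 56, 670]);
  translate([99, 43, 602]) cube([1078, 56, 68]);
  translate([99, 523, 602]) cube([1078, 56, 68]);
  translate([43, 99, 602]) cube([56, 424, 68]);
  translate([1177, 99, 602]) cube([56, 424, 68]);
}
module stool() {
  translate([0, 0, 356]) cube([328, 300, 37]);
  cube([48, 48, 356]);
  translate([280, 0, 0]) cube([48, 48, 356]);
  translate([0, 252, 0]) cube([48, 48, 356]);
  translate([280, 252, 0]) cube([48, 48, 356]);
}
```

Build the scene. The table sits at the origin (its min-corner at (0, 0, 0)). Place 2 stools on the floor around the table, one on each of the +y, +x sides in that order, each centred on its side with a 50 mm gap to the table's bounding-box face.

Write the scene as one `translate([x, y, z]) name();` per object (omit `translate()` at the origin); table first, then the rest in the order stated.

table();
translate([474, 672, 0]) stool();
translate([1326, 161, 0]) stool();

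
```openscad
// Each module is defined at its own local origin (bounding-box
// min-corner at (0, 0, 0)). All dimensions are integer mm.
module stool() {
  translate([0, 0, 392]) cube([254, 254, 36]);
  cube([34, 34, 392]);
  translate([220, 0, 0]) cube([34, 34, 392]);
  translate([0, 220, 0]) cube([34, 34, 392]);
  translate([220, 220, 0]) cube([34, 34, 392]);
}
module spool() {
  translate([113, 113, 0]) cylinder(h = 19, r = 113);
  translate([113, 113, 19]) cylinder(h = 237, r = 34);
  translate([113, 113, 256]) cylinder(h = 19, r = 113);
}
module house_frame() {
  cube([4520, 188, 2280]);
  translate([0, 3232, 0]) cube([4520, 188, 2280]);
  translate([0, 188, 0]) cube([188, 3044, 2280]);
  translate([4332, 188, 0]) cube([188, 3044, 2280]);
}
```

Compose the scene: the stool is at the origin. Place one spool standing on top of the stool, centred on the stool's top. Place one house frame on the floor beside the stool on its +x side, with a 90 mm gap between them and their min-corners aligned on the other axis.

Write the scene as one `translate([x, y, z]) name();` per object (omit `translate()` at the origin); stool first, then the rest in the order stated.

stool();
translate([14, 14, 428]) spool();
translate([344, 0, 0]) house_frame();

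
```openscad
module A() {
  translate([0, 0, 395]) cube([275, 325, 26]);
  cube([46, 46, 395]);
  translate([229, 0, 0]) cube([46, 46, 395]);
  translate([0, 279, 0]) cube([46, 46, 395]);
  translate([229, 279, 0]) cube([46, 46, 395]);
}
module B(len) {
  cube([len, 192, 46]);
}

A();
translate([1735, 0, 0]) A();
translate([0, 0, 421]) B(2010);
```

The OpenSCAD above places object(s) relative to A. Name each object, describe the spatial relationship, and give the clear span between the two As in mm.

Second stool starts at x = 1735; first ends at x = 275; clear span = 1735 − 275 = 1460 mm.

A is a stool. B is a beam. A beam spans the tops of two stools. The clear span between the two stools is 1460 mm.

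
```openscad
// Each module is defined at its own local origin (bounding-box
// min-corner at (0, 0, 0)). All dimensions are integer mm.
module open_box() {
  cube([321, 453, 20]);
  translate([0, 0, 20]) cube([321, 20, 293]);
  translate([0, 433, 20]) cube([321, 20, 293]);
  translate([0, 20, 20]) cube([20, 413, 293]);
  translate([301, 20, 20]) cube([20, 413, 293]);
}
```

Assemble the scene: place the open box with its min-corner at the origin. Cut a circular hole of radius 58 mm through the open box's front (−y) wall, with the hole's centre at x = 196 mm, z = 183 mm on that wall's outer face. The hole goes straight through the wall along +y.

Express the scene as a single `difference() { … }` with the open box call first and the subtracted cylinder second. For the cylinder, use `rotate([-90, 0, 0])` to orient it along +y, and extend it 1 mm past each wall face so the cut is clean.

difference() {
  open_box();
  translate([196, -1, 183]) rotate([-90, 0, 0]) cylinder(h = 22, r = 58);
}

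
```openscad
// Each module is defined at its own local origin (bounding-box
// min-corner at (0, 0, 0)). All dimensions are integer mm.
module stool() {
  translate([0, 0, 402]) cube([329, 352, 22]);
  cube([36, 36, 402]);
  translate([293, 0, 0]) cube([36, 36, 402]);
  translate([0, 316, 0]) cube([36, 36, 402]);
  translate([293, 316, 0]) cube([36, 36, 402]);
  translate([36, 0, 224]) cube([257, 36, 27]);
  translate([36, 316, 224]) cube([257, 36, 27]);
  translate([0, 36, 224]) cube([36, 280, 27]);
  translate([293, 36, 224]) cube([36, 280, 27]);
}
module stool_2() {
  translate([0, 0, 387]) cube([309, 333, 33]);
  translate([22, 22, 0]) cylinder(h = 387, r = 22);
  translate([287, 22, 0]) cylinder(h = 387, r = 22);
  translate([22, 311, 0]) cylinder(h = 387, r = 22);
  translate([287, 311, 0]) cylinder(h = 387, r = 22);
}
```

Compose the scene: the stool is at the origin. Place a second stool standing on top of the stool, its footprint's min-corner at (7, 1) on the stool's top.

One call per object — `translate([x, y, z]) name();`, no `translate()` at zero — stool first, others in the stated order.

stool();
translate([7, 1, 424]) stool_2();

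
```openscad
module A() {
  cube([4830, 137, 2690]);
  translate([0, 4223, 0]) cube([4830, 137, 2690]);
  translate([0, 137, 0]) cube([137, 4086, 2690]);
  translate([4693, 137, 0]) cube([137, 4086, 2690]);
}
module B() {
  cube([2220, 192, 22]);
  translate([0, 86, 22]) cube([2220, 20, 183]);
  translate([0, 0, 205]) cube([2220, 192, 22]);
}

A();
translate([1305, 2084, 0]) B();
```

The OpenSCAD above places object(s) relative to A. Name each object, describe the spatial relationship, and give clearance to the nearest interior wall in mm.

A is a house frame. B is an I-beam. The I-beam sits inside the house frame, centred. The clearance to the nearest interior wall is 1168 mm.

Clearances: x = 1168, y = 1947; minimum 1168 mm.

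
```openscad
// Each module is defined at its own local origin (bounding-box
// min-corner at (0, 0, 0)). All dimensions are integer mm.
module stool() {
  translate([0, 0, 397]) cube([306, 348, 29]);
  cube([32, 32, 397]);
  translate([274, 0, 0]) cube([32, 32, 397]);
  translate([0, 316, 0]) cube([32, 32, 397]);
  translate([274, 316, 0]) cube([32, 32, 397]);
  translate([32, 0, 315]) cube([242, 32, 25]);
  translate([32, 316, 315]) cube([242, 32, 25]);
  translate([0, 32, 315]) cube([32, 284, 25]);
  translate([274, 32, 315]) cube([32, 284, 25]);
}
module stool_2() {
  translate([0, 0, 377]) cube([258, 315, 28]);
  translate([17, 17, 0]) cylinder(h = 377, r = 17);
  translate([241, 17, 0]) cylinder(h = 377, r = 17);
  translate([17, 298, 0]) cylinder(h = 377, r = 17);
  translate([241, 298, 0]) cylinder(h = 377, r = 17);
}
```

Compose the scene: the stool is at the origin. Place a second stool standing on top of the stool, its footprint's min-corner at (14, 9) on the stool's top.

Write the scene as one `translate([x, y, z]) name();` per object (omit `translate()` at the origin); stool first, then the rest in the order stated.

stool();
translate([14, 9, 426]) stool_2();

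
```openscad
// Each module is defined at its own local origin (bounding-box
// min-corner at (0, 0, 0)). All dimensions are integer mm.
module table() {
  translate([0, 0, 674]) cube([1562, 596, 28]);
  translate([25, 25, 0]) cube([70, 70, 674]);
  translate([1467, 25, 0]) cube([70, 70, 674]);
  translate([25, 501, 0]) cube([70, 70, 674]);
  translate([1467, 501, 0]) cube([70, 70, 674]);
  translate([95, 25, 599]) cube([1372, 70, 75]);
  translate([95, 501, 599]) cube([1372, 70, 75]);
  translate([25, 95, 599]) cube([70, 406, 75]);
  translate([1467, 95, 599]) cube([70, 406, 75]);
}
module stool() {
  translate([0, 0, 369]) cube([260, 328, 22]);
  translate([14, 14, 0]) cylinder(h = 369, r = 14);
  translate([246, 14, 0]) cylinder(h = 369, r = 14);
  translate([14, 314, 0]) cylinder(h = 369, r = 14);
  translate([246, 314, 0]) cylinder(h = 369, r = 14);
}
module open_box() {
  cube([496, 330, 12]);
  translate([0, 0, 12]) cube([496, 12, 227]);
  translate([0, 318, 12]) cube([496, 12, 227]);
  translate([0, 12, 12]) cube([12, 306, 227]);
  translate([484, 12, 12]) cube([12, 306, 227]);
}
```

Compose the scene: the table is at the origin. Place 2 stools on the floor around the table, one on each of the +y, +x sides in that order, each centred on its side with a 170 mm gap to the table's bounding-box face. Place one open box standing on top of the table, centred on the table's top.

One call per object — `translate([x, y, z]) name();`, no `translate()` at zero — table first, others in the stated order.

table();
translate([651, 766, 0]) stool();
translate([1732, 134, 0]) stool();
translate([533, 133, 702]) open_box();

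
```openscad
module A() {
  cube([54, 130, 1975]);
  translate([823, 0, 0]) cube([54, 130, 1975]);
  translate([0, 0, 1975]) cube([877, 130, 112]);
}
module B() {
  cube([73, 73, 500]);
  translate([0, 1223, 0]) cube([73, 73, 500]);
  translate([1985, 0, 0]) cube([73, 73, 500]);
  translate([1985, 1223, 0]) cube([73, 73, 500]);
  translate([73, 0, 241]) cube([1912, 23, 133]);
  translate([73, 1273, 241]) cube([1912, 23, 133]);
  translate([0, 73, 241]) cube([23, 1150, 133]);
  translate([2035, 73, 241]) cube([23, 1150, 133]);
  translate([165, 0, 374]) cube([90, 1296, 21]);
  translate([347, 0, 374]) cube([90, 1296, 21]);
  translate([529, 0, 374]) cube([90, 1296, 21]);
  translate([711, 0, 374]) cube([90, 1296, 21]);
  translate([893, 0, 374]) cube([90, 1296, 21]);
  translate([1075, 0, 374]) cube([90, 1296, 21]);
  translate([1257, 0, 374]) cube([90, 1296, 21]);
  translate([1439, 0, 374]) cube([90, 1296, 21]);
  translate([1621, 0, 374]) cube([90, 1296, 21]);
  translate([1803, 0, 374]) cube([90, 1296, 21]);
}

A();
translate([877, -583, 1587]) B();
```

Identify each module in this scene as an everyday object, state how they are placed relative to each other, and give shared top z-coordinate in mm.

A is a door frame. B is a bed frame. The bed frame is beside the door frame with their tops flush at z = 2087. The shared top z-coordinate is 2087 mm.

Both tops at z = 2087 mm.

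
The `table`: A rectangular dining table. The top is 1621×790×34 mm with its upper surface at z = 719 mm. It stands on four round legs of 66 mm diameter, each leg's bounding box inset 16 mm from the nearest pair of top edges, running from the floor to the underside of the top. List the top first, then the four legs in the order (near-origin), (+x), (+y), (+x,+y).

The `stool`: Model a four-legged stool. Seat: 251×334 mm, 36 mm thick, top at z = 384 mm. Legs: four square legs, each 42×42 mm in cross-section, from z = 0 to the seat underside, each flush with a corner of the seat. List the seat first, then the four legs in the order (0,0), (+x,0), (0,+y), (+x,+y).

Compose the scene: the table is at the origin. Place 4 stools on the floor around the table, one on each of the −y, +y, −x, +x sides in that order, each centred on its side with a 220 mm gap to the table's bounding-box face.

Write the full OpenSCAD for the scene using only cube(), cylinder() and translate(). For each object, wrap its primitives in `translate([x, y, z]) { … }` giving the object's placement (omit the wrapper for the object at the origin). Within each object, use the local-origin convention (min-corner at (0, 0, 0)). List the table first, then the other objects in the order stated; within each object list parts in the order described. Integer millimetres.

translate([0, 0, 685]) cube([1621, 790, 34]);
translate([49, 49, 0]) cylinder(h = 685, r = 33);
translate([1572, 49, 0]) cylinder(h = 685, r = 33);
translate([49, 741, 0]) cylinder(h = 685, r = 33);
translate([1572, 741, 0]) cylinder(h = 685, r = 33);
translate([685, -554, 0]) {
  translate([0, 0, 348]) cube([251, 334, 36]);
  cube([42, 42, 348]);
  translate([209, 0, 0]) cube([42, 42, 348]);
  translate([0, 292, 0]) cube([42, 42, 348]);
  translate([209, 292, 0]) cube([42, 42, 348]);
}
translate([685, 1010, 0]) {
  translate([0, 0, 348]) cube([251, 334, 36]);
  cube([42, 42, 348]);
  translate([209, 0, 0]) cube([42, 42, 348]);
  translate([0, 292, 0]) cube([42, 42, 348]);
  translate([209, 292, 0]) cube([42, 42, 348]);
}
translate([-471, 228, 0]) {
  translate([0, 0, 348]) cube([251, 334, 36]);
  cube([42, 42, 348]);
  translate([209, 0, 0]) cube([42, 42, 348]);
  translate([0, 292, 0]) cube([42, 42, 348]);
  translate([209, 292, 0]) cube([42, 42, 348]);
}
translate([1841, 228, 0]) {
  translate([0, 0, 348]) cube([251, 334, 36]);
  cube([42, 42, 348]);
  translate([209, 0, 0]) cube([42, 42, 348]);
  translate([0, 292, 0]) cube([42, 42, 348]);
  translate([209, 292, 0]) cube([42, 42, 348]);
}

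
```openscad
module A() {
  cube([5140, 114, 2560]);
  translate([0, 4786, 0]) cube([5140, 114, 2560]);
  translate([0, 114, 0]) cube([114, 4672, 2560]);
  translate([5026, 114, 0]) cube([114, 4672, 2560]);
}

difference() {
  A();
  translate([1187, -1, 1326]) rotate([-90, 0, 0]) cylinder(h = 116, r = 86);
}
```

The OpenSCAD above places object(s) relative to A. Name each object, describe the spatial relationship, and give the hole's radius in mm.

The subtracted cylinder has r = 86 mm.

A is a house frame. The house frame has a circular hole through its front wall. The hole's radius is 86 mm.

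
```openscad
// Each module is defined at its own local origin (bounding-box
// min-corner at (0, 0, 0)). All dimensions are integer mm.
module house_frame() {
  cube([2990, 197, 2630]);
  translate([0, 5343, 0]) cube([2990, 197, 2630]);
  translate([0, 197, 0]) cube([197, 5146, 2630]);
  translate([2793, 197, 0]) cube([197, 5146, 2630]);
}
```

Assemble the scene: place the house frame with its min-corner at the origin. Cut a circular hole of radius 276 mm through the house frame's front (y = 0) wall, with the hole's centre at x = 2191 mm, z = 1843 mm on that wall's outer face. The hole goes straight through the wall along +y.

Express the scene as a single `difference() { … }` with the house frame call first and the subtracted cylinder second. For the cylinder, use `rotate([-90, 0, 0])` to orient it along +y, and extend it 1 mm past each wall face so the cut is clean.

difference() {
  house_frame();
  translate([2191, -1, 1843]) rotate([-90, 0, 0]) cylinder(h = 199, r = 276);
}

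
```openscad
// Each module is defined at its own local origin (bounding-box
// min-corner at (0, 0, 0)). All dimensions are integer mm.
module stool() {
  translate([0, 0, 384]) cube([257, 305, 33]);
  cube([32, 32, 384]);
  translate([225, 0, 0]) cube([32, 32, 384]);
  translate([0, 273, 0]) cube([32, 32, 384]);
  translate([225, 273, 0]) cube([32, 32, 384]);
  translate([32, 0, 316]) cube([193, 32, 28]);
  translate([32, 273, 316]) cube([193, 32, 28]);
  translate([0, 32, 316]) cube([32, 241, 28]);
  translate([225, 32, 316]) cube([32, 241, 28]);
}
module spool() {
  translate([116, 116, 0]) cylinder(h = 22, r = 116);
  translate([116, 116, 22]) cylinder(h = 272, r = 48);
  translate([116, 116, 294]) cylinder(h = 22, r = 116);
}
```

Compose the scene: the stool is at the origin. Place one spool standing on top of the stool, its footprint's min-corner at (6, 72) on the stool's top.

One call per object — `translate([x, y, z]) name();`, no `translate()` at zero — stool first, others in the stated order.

stool();
translate([6, 72, 417]) spool();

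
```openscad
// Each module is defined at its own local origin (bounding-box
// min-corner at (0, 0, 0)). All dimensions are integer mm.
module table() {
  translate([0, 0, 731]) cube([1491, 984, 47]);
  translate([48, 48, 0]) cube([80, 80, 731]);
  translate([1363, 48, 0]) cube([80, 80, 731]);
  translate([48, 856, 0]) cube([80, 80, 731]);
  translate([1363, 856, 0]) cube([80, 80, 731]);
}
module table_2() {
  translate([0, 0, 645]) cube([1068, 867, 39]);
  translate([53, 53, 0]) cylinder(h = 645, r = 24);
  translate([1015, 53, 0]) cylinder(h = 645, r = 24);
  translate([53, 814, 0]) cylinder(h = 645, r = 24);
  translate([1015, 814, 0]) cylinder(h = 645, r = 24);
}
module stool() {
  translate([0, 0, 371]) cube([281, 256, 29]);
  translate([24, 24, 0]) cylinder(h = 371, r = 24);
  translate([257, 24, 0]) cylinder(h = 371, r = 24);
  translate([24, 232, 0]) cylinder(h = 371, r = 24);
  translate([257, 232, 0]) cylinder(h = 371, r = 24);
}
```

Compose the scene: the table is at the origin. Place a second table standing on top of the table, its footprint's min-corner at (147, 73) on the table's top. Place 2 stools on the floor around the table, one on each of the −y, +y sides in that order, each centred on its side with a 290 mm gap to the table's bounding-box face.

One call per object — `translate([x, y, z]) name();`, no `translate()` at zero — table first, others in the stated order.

table();
translate([147, 73, 778]) table_2();
translate([605, -546, 0]) stool();
translate([605, 1274, 0]) stool();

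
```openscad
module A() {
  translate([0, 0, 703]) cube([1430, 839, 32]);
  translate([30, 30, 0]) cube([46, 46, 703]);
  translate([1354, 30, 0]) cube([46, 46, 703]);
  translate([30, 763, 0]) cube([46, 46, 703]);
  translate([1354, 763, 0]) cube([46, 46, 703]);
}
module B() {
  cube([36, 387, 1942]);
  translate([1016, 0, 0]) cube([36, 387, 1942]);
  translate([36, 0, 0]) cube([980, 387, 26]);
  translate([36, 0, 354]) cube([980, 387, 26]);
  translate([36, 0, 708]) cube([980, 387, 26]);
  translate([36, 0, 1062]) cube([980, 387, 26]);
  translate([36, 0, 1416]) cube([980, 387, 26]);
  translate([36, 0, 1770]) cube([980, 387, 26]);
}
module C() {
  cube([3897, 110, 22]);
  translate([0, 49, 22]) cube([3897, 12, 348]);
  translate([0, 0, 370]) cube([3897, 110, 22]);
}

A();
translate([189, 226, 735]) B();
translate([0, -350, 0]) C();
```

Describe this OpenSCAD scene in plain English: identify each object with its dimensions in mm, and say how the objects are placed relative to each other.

A is a rectangular dining table. The top is 1430×839×32 mm with its upper surface at z = 735 mm. It stands on four 46×46 mm square legs, each inset 30 mm from the nearest pair of top edges, running from the floor to the underside of the top.

B is a bookshelf 1052 mm wide overall, 387 mm deep and 1942 mm tall. The two sides are 36 mm thick vertical panels. 6 horizontal shelves of 26 mm thickness span between the inner faces of the sides; the lowest shelf sits on the floor and shelves are stacked with a clear vertical gap of 328 mm between each pair.

C is an I-beam lying along x, 3897 mm long. Overall section height 392 mm. Two flanges 110 mm wide (y) and 22 mm thick, one on the floor and one at the top; a web 12 mm thick runs between them, centred on the flange width.

The bookshelf is on top of the table, centred. The I-beam is on the floor beside the table on its −y side.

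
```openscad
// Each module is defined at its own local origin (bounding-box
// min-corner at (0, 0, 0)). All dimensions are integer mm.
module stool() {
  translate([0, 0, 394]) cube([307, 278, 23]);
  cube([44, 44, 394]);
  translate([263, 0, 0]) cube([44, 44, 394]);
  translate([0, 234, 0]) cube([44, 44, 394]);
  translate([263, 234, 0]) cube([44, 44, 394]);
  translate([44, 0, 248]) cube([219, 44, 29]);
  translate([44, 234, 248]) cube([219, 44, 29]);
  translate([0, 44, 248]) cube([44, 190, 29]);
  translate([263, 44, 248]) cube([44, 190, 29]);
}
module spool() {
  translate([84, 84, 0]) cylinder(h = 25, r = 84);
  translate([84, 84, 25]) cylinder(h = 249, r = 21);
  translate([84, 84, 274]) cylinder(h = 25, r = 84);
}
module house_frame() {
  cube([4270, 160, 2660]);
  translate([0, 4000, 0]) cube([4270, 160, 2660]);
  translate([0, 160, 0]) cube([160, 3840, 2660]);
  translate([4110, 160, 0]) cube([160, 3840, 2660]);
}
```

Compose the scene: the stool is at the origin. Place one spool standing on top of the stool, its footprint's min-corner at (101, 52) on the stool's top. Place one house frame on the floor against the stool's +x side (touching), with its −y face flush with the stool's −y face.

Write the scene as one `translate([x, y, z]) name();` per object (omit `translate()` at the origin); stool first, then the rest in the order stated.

stool();
translate([101, 52, 417]) spool();
translate([307, 0, 0]) house_frame();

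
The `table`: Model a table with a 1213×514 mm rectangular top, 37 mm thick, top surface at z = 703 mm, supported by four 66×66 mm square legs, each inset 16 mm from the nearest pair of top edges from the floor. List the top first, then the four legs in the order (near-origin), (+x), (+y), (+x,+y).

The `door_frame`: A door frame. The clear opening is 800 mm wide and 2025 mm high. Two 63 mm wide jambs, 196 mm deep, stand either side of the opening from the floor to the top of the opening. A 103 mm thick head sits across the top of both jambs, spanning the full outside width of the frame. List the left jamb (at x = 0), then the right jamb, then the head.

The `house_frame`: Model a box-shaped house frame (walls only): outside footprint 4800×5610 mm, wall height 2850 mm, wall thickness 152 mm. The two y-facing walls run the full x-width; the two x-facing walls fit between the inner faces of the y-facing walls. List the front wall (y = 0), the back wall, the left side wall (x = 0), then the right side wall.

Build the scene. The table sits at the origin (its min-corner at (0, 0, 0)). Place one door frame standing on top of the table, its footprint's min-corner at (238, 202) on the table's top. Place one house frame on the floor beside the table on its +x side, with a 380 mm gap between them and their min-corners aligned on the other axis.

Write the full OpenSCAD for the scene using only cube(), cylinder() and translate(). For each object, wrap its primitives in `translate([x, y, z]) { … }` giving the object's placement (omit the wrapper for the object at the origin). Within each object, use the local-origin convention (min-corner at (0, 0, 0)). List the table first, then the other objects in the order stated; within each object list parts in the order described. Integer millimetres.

translate([0, 0, 666]) cube([1213, 514, 37]);
translate([16, 16, 0]) cube([66, 66, 666]);
translate([1131, 16, 0]) cube([66, 66, 666]);
translate([16, 432, 0]) cube([66, 66, 666]);
translate([1131, 432, 0]) cube([66, 66, 666]);
translate([238, 202, 703]) {
  cube([63, 196, 2025]);
  translate([863, 0, 0]) cube([63, 196, 2025]);
  translate([0, 0, 2025]) cube([926, 196, 103]);
}
translate([1593, 0, 0]) {
  cube([4800, 152, 2850]);
  translate([0, 5458, 0]) cube([4800, 152, 2850]);
  translate([0, 152, 0]) cube([152, 5306, 2850]);
  translate([4648, 152, 0]) cube([152, 5306, 2850]);
}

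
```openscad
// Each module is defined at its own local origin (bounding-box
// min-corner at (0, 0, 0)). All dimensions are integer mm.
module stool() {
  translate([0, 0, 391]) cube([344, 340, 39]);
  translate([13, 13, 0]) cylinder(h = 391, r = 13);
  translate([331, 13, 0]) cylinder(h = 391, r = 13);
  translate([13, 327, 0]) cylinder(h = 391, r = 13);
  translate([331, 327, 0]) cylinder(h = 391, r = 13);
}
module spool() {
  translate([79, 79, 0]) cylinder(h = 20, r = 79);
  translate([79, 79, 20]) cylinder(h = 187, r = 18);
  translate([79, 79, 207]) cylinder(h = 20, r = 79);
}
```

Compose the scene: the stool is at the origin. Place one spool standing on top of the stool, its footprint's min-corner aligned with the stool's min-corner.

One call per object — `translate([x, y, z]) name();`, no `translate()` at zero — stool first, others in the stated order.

stool();
translate([0, 0, 430]) spool();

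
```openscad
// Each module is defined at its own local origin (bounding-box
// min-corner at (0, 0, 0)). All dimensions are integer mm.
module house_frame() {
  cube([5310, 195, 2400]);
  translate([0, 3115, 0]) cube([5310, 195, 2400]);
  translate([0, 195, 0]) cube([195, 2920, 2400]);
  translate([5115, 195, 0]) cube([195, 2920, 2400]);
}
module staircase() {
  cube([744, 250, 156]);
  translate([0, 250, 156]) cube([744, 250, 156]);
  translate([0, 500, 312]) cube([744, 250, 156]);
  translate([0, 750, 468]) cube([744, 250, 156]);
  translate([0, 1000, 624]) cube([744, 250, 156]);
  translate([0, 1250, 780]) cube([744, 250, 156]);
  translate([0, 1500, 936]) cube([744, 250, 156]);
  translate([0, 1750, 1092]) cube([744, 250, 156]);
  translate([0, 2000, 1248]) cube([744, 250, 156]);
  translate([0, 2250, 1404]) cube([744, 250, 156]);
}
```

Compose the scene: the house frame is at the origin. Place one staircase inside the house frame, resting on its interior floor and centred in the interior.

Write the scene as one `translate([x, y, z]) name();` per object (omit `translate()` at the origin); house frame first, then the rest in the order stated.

house_frame();
translate([2283, 405, 0]) staircase();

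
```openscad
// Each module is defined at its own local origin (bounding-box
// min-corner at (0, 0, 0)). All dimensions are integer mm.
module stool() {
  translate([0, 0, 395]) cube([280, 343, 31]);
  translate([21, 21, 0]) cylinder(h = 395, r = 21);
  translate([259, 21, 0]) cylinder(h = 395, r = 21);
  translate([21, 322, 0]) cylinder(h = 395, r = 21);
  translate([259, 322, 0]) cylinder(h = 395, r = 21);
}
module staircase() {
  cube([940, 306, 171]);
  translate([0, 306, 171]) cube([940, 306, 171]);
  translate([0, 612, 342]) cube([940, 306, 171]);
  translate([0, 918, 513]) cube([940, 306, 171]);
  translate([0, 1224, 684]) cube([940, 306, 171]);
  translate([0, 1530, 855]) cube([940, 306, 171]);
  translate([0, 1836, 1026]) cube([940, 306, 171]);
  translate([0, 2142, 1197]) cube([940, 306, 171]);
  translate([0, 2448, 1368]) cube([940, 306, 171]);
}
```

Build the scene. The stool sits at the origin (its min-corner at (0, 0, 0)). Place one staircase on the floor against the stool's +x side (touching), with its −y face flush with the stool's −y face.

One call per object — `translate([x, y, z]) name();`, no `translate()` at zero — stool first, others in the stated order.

stool();
translate([280, 0, 0]) staircase();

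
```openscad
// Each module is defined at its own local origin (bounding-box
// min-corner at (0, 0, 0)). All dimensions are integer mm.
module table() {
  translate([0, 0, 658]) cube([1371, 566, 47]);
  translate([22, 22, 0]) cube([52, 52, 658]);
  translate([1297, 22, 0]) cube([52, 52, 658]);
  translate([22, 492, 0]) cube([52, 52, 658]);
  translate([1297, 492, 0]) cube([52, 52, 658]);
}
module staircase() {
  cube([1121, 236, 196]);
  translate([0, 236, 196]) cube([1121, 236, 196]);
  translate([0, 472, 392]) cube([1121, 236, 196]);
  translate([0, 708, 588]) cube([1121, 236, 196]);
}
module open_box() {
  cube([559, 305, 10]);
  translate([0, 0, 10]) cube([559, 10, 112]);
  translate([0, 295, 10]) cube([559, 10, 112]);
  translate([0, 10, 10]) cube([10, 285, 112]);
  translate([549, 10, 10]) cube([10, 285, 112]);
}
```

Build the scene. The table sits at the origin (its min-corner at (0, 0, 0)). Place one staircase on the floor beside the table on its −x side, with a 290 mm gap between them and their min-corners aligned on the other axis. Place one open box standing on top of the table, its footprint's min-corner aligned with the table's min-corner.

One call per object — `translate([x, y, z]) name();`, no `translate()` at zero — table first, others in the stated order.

table();
translate([-1411, 0, 0]) staircase();
translate([0, 0, 705]) open_box();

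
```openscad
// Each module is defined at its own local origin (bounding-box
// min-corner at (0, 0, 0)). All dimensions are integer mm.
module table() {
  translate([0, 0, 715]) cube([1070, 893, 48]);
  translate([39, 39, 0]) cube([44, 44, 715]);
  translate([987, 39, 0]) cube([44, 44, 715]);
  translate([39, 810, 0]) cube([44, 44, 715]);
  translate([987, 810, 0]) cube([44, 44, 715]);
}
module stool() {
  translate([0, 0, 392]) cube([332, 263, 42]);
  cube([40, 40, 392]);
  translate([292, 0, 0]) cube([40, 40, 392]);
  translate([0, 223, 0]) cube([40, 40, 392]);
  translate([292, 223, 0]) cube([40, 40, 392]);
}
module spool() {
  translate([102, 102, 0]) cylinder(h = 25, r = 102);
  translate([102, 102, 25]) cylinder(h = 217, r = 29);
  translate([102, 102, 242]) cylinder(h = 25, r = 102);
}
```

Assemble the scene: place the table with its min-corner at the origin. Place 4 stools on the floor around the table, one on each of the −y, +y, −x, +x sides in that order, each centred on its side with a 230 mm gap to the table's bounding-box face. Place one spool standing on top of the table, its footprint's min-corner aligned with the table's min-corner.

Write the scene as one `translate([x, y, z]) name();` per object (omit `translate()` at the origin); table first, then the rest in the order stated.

table();
translate([369, -493, 0]) stool();
translate([369, 1123, 0]) stool();
translate([-562, 315, 0]) stool();
translate([1300, 315, 0]) stool();
translate([0, 0, 763]) spool();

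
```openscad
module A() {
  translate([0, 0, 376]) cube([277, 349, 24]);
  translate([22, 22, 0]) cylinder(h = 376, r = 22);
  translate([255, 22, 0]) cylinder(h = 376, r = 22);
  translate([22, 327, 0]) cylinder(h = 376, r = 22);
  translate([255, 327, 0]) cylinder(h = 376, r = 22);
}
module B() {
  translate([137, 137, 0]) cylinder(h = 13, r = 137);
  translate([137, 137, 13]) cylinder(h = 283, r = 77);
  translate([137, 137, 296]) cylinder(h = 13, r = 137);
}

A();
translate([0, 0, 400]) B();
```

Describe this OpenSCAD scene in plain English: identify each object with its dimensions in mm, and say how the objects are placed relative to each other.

A is a four-legged stool. The seat is 277×349 mm, 24 mm thick, top at z = 400 mm. It stands on four round legs, each 44 mm in diameter, from z = 0 to the seat underside, each leg's axis is inset half a diameter from the nearest pair of seat edges (so the leg's bounding box is flush with the corner).

B is a spool: two coaxial disc flanges of radius 137 mm and thickness 13 mm, joined by a core cylinder of radius 77 mm and height 283 mm. The lower flange rests on z = 0 and the three cylinders share a vertical axis.

The spool is on top of the stool.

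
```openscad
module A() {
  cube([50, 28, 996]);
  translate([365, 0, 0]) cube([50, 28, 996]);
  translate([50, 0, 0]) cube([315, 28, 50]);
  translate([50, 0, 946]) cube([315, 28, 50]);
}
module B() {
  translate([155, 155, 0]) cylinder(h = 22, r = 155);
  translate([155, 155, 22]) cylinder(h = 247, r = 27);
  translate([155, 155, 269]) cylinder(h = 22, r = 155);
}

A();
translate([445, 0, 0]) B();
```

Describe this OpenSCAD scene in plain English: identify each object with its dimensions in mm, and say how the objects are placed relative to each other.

A is a rectangular picture frame lying in the x–z plane (depth along y). The opening is 315 mm wide (x) by 896 mm tall (z), surrounded by a border 50 mm wide on all four sides. The frame is 28 mm deep and is made of two full-height vertical stiles with two horizontal rails fitted between them.

B is a spool: two coaxial disc flanges of radius 155 mm and thickness 22 mm, joined by a core cylinder of radius 27 mm and height 247 mm. The lower flange rests on z = 0 and the three cylinders share a vertical axis.

The spool is on the floor beside the picture frame on its +x side.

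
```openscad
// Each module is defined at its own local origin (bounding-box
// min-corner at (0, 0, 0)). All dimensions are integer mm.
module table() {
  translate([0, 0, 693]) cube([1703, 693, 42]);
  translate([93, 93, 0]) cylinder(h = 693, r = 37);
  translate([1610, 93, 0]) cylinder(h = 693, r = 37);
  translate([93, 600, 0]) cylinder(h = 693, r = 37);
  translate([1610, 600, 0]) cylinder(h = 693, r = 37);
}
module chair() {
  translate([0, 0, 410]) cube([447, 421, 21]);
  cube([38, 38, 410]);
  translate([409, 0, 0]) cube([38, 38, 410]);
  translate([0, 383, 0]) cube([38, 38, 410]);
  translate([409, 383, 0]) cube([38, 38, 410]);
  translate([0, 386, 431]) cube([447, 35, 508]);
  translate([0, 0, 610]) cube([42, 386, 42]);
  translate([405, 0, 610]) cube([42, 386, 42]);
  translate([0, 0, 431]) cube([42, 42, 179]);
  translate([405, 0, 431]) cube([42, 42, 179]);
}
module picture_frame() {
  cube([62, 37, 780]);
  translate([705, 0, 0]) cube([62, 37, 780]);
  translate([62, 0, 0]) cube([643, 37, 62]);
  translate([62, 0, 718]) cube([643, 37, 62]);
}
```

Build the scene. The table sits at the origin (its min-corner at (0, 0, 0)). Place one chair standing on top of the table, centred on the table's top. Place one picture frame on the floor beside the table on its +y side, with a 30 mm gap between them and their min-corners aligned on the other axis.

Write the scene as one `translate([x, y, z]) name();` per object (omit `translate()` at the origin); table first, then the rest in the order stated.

table();
translate([628, 136, 735]) chair();
translate([0, 723, 0]) picture_frame();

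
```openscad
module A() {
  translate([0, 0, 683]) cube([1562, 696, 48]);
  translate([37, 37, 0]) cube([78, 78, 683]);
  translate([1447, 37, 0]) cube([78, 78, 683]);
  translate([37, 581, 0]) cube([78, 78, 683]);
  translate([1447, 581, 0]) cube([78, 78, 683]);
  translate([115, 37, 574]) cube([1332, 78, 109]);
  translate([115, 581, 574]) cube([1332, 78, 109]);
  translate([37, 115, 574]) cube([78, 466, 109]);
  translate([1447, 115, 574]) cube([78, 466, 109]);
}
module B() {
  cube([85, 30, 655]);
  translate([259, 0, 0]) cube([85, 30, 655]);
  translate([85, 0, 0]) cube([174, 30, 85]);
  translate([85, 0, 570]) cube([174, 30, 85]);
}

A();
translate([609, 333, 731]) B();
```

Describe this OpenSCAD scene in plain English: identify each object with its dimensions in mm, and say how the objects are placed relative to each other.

A is a table: top 1562 mm (x) × 696 mm (y), 48 mm thick, upper face at z = 731 mm, on four 78×78 mm square legs, each inset 37 mm from the nearest pair of top edges, running from z = 0 to the bottom of the top. Four apron rails, 78 mm thick and 109 mm tall, run between adjacent legs with their top edges flush with the underside of the top and their outer faces flush with the legs' outer faces.

B is a rectangular picture frame lying in the x–z plane (depth along y). The opening is 174 mm wide (x) by 485 mm tall (z), surrounded by a border 85 mm wide on all four sides. The frame is 30 mm deep and is made of two full-height vertical stiles with two horizontal rails fitted between them.

The picture frame is on top of the table, centred.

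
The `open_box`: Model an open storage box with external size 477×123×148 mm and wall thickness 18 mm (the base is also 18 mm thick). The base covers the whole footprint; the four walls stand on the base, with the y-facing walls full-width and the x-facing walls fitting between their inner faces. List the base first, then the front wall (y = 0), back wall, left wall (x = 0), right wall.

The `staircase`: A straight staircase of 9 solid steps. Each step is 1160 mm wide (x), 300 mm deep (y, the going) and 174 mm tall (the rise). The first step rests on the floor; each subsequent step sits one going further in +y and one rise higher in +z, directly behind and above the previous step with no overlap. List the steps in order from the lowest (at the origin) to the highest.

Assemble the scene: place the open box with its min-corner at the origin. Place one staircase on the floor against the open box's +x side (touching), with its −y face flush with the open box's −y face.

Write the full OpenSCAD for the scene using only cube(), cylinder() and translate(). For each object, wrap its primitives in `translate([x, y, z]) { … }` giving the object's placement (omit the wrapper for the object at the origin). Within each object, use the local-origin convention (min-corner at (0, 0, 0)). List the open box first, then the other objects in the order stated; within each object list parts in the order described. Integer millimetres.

cube([477, 123, 18]);
translate([0, 0, 18]) cube([477, 18, 130]);
translate([0, 105, 18]) cube([477, 18, 130]);
translate([0, 18, 18]) cube([18, 87, 130]);
translate([459, 18, 18]) cube([18, 87, 130]);
translate([477, 0, 0]) {
  cube([1160, 300, 174]);
  translate([0, 300, 174]) cube([1160, 300, 174]);
  translate([0, 600, 348]) cube([1160, 300, 174]);
  translate([0, 900, 522]) cube([1160, 300, 174]);
  translate([0, 1200, 696]) cube([1160, 300, 174]);
  translate([0, 1500, 870]) cube([1160, 300, 174]);
  translate([0, 1800, 1044]) cube([1160, 300, 174]);
  translate([0, 2100, 1218]) cube([1160, 300, 174]);
  translate([0, 2400, 1392]) cube([1160, 300, 174]);
}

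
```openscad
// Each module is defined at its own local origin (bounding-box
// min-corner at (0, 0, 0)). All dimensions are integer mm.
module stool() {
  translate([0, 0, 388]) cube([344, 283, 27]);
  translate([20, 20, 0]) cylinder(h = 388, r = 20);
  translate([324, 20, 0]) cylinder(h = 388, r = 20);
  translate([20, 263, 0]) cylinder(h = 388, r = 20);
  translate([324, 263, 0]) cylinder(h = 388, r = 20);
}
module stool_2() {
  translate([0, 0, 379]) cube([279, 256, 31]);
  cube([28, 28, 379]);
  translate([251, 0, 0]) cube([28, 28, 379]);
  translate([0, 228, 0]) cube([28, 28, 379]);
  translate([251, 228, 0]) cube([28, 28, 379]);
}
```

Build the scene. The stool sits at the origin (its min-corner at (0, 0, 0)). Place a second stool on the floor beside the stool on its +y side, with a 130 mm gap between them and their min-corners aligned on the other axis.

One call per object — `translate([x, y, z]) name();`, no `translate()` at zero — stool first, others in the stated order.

stool();
translate([0, 413, 0]) stool_2();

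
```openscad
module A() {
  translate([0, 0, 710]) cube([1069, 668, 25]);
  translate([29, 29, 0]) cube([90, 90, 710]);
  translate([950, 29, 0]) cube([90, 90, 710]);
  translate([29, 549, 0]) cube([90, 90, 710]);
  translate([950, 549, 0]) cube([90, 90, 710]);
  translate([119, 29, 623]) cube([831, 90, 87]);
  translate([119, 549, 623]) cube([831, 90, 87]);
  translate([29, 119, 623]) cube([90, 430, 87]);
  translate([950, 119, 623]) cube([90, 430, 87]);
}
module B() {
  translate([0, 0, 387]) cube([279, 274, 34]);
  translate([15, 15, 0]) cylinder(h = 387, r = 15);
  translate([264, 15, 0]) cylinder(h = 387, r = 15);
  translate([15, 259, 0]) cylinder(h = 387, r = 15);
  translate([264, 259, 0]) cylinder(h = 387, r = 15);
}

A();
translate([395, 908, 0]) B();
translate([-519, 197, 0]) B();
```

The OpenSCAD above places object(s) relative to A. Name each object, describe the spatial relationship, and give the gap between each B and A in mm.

Each stool's nearest face is 240 mm from the table's bounding box.

A is a table. B is a stool. Two stools sit around the table at the +y, −x sides. The gap between each stool and the table is 240 mm.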